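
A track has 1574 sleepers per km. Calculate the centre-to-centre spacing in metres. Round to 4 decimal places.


Spacing = 1000 m / number of sleepers
Spacing = 1000 / 1574
Spacing = 0.6353 m

0.6353


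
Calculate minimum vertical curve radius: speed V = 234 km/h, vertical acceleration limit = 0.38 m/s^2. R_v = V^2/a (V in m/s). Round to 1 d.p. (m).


Convert speed: V = 234 / 3.6 = 65.0 m/s
V^2 = 4225.0 m^2/s^2
R_v = 4225.0 / 0.38
R_v = 11118.4 m

11118.4


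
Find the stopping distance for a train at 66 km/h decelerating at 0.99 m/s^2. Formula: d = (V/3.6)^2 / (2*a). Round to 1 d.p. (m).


Convert speed: V = 66 / 3.6 = 18.3333 m/s
V^2 = 336.1111
d = 336.1111 / (2 * 0.99)
d = 336.1111 / 1.98
d = 169.8 m

169.8


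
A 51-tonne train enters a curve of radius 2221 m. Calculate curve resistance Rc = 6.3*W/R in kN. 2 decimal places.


Rc = 6.3 * W / R
Rc = 6.3 * 51 / 2221
Rc = 321.3 / 2221
Rc = 0.14 kN

0.14


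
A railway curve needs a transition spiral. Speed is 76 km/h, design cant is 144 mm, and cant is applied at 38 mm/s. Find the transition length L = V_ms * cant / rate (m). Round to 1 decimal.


Convert speed: V = 76 / 3.6 = 21.1111 m/s
L = 21.1111 * 144 / 38
L = 3040.0 / 38
L = 80.0 m

80.0


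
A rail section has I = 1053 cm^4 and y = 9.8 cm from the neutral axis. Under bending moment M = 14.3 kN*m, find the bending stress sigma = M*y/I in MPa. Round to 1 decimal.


Convert units:
M = 14.3 kN*m = 14300000 N*mm
y = 9.8 cm = 98 mm
I = 1053 cm^4 = 10530000 mm^4
sigma = 14300000 * 98 / 10530000
sigma = 133.1 MPa

133.1


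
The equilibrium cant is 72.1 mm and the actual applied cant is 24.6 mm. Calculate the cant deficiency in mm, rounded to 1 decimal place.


Cant deficiency = equilibrium cant - actual cant
CD = 72.1 - 24.6
CD = 47.5 mm

47.5


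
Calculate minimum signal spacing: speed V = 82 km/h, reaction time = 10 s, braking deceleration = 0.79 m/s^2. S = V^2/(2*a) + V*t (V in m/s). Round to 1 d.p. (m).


V = 82 / 3.6 = 22.7778 m/s
Braking distance = 22.7778^2 / (2*0.79) = 328.3716 m
Sighting distance = 22.7778 * 10 = 227.7778 m
S = 328.3716 + 227.7778 = 556.1 m

556.1


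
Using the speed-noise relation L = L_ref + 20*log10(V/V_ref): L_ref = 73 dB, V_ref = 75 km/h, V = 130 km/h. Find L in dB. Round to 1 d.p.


V/V_ref = 130 / 75 = 1.733333
log10(1.733333) = 0.238882
20 * 0.238882 = 4.7776
L = 73 + 4.7776 = 77.8 dB

77.8


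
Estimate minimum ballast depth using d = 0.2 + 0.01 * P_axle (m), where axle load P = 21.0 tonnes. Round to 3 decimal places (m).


d = 0.2 + 0.01 * 21.0
d = 0.2 + 0.21
d = 0.410 m

0.410


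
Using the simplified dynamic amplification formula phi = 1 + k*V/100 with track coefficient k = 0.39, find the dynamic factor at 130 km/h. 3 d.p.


phi = 1 + k * V / 100
phi = 1 + 0.39 * 130 / 100
phi = 1 + 0.507
phi = 1.507

1.507


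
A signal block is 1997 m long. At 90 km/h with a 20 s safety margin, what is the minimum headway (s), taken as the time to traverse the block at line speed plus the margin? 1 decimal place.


V = 90 / 3.6 = 25.0 m/s
Block traversal time = 1997 / 25.0 = 79.88 s
Headway = 79.88 + 20
Headway = 99.9 s

99.9


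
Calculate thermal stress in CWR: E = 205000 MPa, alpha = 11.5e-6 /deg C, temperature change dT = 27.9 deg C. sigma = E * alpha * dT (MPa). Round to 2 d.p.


sigma = E * alpha * dT
sigma = 205000 * 11.5e-6 * 27.9
sigma = 2.3575 * 27.9
sigma = 65.77 MPa

65.77


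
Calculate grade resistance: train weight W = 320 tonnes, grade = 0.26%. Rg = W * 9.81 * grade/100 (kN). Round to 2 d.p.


Rg = W * 9.81 * grade / 100
Rg = 320 * 9.81 * 0.26 / 100
Rg = 3139.2 * 0.0026
Rg = 8.16 kN

8.16


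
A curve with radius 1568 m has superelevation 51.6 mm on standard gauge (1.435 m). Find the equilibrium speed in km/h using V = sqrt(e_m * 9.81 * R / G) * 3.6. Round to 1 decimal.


Convert cant: e = 51.6 mm = 0.0516 m
V_ms = sqrt(0.0516 * 9.81 * 1568 / 1.435)
V_ms = sqrt(553.111727) = 23.5183 m/s
V = 23.5183 * 3.6 = 84.7 km/h

84.7


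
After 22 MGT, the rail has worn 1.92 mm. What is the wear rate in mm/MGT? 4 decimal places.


Wear rate = total wear / cumulative tonnage
Rate = 1.92 / 22
Rate = 0.0873 mm/MGT

0.0873


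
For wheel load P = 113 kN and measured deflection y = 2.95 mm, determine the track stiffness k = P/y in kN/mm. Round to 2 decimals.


Track stiffness k = P / y
k = 113 / 2.95
k = 38.31 kN/mm

38.31


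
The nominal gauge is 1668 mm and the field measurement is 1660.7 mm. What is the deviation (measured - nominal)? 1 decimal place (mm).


Deviation = measured - nominal
Deviation = 1660.7 - 1668
Deviation = -7.3 mm

-7.3


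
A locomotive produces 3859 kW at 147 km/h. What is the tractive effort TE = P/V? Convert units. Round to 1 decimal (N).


Convert: P = 3859 kW = 3859000 W
V = 147 / 3.6 = 40.8333 m/s
TE = 3859000 / 40.8333
TE = 94506.1 N

94506.1


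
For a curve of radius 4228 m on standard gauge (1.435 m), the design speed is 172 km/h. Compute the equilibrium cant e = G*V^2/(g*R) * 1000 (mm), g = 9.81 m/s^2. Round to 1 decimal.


Convert speed: V = 172 / 3.6 = 47.7778 m/s
Apply formula: e = 1.435 * 47.7778^2 / (9.81 * 4228)
e = 1.435 * 2282.716 / 41476.68
e = 0.078977 m = 79.0 mm

79.0


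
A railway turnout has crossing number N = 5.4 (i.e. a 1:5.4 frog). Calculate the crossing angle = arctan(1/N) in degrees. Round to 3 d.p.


1/N = 1/5.4 = 0.185185
angle = arctan(0.185185) = 0.183111 rad
angle = 0.183111 * 180/pi = 10.491 degrees

10.491


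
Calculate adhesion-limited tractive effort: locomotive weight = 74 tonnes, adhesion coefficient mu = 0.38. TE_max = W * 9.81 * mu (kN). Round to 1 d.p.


TE_max = W * g * mu
TE_max = 74 * 9.81 * 0.38
TE_max = 725.94 * 0.38
TE_max = 275.9 kN

275.9


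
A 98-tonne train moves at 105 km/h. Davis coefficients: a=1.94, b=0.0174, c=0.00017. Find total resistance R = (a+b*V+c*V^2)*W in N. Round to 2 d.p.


b*V = 0.0174 * 105 = 1.827
c*V^2 = 0.00017 * 11025 = 1.87425
R_per_t = 1.94 + 1.827 + 1.87425 = 5.64125 N/t
R_total = 5.64125 * 98 = 552.84 N

552.84


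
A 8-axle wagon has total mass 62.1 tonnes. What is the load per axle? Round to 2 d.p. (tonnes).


Load per axle = total weight / number of axles
Load = 62.1 / 8
Load = 7.76 tonnes

7.76


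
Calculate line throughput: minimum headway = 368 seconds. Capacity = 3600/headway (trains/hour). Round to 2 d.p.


Capacity = 3600 / headway
Capacity = 3600 / 368
Capacity = 9.78 trains/hour

9.78


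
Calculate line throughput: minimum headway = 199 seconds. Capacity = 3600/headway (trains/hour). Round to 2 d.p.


Capacity = 3600 / headway
Capacity = 3600 / 199
Capacity = 18.09 trains/hour

18.09


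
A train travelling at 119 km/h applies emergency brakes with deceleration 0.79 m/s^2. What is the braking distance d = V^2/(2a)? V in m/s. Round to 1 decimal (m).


Convert speed: V = 119 / 3.6 = 33.0556 m/s
V^2 = 1092.6698
d = 1092.6698 / (2 * 0.79)
d = 1092.6698 / 1.58
d = 691.6 m

691.6


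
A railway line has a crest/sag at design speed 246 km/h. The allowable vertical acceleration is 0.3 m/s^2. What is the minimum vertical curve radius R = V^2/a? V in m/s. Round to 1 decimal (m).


Convert speed: V = 246 / 3.6 = 68.3333 m/s
V^2 = 4669.4444 m^2/s^2
R_v = 4669.4444 / 0.3
R_v = 15564.8 m

15564.8


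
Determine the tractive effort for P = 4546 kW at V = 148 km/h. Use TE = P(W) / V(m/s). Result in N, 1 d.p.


Convert: P = 4546 kW = 4546000 W
V = 148 / 3.6 = 41.1111 m/s
TE = 4546000 / 41.1111
TE = 110578.4 N

110578.4


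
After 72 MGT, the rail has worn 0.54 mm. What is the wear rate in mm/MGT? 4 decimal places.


Wear rate = total wear / cumulative tonnage
Rate = 0.54 / 72
Rate = 0.0075 mm/MGT

0.0075


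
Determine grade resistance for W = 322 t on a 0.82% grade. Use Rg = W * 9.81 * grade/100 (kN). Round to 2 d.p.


Rg = W * 9.81 * grade / 100
Rg = 322 * 9.81 * 0.82 / 100
Rg = 3158.82 * 0.0082
Rg = 25.90 kN

25.90


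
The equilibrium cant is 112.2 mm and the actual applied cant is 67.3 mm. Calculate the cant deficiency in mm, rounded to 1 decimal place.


Cant deficiency = equilibrium cant - actual cant
CD = 112.2 - 67.3
CD = 44.9 mm

44.9


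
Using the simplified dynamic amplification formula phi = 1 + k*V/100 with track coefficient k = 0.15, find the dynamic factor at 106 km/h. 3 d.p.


phi = 1 + k * V / 100
phi = 1 + 0.15 * 106 / 100
phi = 1 + 0.159
phi = 1.159

1.159


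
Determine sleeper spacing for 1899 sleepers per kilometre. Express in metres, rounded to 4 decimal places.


Spacing = 1000 m / number of sleepers
Spacing = 1000 / 1899
Spacing = 0.5266 m

0.5266


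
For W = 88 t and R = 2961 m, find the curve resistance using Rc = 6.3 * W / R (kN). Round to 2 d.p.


Rc = 6.3 * W / R
Rc = 6.3 * 88 / 2961
Rc = 554.4 / 2961
Rc = 0.19 kN

0.19


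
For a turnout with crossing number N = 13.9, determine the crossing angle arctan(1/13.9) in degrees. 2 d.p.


1/N = 1/13.9 = 0.071942
angle = arctan(0.071942) = 0.071819 rad
angle = 0.071819 * 180/pi = 4.11 degrees

4.11


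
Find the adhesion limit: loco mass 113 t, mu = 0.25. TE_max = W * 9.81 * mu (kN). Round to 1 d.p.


TE_max = W * g * mu
TE_max = 113 * 9.81 * 0.25
TE_max = 1108.53 * 0.25
TE_max = 277.1 kN

277.1


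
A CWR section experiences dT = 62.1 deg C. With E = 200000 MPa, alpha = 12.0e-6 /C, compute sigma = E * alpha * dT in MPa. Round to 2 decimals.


sigma = E * alpha * dT
sigma = 200000 * 12.0e-6 * 62.1
sigma = 2.4 * 62.1
sigma = 149.04 MPa

149.04


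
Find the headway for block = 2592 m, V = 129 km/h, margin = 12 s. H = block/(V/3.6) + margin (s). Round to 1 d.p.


V = 129 / 3.6 = 35.8333 m/s
Block traversal time = 2592 / 35.8333 = 72.3349 s
Headway = 72.3349 + 12
Headway = 84.3 s

84.3


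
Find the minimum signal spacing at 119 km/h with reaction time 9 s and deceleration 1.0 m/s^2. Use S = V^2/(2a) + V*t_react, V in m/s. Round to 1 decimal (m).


V = 119 / 3.6 = 33.0556 m/s
Braking distance = 33.0556^2 / (2*1.0) = 546.3349 m
Sighting distance = 33.0556 * 9 = 297.5 m
S = 546.3349 + 297.5 = 843.8 m

843.8


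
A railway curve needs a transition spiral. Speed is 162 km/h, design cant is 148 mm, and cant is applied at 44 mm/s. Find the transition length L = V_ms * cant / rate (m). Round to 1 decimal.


Convert speed: V = 162 / 3.6 = 45.0 m/s
L = 45.0 * 148 / 44
L = 6660.0 / 44
L = 151.4 m

151.4


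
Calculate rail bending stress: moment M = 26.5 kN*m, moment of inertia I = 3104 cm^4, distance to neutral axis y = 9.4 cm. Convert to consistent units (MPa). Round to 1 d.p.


Convert units:
M = 26.5 kN*m = 26500000 N*mm
y = 9.4 cm = 94 mm
I = 3104 cm^4 = 31040000 mm^4
sigma = 26500000 * 94 / 31040000
sigma = 80.3 MPa

80.3


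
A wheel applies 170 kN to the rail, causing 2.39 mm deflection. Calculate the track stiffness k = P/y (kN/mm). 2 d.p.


Track stiffness k = P / y
k = 170 / 2.39
k = 71.13 kN/mm

71.13


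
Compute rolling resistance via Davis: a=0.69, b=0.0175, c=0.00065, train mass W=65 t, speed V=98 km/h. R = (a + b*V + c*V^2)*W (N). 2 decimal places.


b*V = 0.0175 * 98 = 1.715
c*V^2 = 0.00065 * 9604 = 6.2426
R_per_t = 0.69 + 1.715 + 6.2426 = 8.6476 N/t
R_total = 8.6476 * 65 = 562.09 N

562.09


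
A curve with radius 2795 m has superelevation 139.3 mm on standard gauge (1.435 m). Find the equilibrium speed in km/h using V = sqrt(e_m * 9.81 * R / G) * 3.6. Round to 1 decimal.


Convert cant: e = 139.3 mm = 0.1393 m
V_ms = sqrt(0.1393 * 9.81 * 2795 / 1.435)
V_ms = sqrt(2661.644415) = 51.5911 m/s
V = 51.5911 * 3.6 = 185.7 km/h

185.7


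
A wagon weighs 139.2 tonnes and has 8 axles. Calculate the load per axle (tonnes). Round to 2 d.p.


Load per axle = total weight / number of axles
Load = 139.2 / 8
Load = 17.40 tonnes

17.40


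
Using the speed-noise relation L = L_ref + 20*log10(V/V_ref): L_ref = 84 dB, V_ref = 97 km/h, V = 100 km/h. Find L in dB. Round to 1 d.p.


V/V_ref = 100 / 97 = 1.030928
log10(1.030928) = 0.013228
20 * 0.013228 = 0.2646
L = 84 + 0.2646 = 84.3 dB

84.3


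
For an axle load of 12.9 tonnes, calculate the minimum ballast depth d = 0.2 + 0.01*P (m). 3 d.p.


d = 0.2 + 0.01 * 12.9
d = 0.2 + 0.129
d = 0.329 m

0.329


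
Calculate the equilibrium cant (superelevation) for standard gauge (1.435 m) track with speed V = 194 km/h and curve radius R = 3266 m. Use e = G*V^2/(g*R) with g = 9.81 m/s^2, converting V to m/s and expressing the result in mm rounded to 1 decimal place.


Convert speed: V = 194 / 3.6 = 53.8889 m/s
Apply formula: e = 1.435 * 53.8889^2 / (9.81 * 3266)
e = 1.435 * 2904.0123 / 32039.46
e = 0.130066 m = 130.1 mm

130.1


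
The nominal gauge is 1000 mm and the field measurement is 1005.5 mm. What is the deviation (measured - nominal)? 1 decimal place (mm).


Deviation = measured - nominal
Deviation = 1005.5 - 1000
Deviation = 5.5 mm

5.5


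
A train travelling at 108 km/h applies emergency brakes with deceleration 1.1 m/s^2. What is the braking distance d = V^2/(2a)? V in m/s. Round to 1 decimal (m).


Convert speed: V = 108 / 3.6 = 30.0 m/s
V^2 = 900.0
d = 900.0 / (2 * 1.1)
d = 900.0 / 2.2
d = 409.1 m

409.1


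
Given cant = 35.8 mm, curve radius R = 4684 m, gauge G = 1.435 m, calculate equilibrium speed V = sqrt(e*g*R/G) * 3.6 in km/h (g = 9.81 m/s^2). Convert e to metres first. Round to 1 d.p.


Convert cant: e = 35.8 mm = 0.0358 m
V_ms = sqrt(0.0358 * 9.81 * 4684 / 1.435)
V_ms = sqrt(1146.34943) = 33.8578 m/s
V = 33.8578 * 3.6 = 121.9 km/h

121.9


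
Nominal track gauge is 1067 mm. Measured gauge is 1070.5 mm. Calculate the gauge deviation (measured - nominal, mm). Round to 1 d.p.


Deviation = measured - nominal
Deviation = 1070.5 - 1067
Deviation = 3.5 mm

3.5


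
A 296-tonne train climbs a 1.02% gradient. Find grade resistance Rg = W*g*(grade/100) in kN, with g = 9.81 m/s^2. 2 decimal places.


Rg = W * 9.81 * grade / 100
Rg = 296 * 9.81 * 1.02 / 100
Rg = 2903.76 * 0.0102
Rg = 29.62 kN

29.62


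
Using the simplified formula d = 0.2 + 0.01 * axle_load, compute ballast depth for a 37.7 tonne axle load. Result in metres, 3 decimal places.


d = 0.2 + 0.01 * 37.7
d = 0.2 + 0.377
d = 0.577 m

0.577


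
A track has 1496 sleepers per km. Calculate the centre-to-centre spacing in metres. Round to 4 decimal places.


Spacing = 1000 m / number of sleepers
Spacing = 1000 / 1496
Spacing = 0.6684 m

0.6684


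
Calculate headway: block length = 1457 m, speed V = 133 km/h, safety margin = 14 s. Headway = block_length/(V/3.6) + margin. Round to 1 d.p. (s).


V = 133 / 3.6 = 36.9444 m/s
Block traversal time = 1457 / 36.9444 = 39.4376 s
Headway = 39.4376 + 14
Headway = 53.4 s

53.4


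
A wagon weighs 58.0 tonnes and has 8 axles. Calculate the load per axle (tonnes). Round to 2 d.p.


Load per axle = total weight / number of axles
Load = 58.0 / 8
Load = 7.25 tonnes

7.25


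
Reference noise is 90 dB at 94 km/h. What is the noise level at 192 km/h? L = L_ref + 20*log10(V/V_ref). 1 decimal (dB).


V/V_ref = 192 / 94 = 2.042553
log10(2.042553) = 0.310173
20 * 0.310173 = 6.2035
L = 90 + 6.2035 = 96.2 dB

96.2


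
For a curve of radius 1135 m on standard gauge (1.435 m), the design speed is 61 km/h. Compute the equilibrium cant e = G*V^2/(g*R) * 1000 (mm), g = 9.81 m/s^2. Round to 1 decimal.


Convert speed: V = 61 / 3.6 = 16.9444 m/s
Apply formula: e = 1.435 * 16.9444^2 / (9.81 * 1135)
e = 1.435 * 287.1142 / 11134.35
e = 0.037003 m = 37.0 mm

37.0


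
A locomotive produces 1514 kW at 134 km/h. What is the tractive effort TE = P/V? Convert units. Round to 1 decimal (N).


Convert: P = 1514 kW = 1514000 W
V = 134 / 3.6 = 37.2222 m/s
TE = 1514000 / 37.2222
TE = 40674.6 N

40674.6


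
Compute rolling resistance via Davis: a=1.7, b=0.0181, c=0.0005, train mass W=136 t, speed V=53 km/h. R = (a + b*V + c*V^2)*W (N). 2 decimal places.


b*V = 0.0181 * 53 = 0.9593
c*V^2 = 0.0005 * 2809 = 1.4045
R_per_t = 1.7 + 0.9593 + 1.4045 = 4.0638 N/t
R_total = 4.0638 * 136 = 552.68 N

552.68


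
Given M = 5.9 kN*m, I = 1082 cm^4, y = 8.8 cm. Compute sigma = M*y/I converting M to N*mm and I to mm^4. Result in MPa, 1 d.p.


Convert units:
M = 5.9 kN*m = 5900000 N*mm
y = 8.8 cm = 88 mm
I = 1082 cm^4 = 10820000 mm^4
sigma = 5900000 * 88 / 10820000
sigma = 48.0 MPa

48.0


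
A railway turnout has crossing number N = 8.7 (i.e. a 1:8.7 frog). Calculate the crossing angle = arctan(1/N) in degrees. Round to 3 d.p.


1/N = 1/8.7 = 0.114943
angle = arctan(0.114943) = 0.11444 rad
angle = 0.11444 * 180/pi = 6.557 degrees

6.557


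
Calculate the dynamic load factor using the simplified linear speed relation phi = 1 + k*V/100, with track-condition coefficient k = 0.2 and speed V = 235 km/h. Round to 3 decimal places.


phi = 1 + k * V / 100
phi = 1 + 0.2 * 235 / 100
phi = 1 + 0.47
phi = 1.470

1.470


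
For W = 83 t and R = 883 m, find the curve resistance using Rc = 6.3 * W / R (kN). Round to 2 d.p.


Rc = 6.3 * W / R
Rc = 6.3 * 83 / 883
Rc = 522.9 / 883
Rc = 0.59 kN

0.59


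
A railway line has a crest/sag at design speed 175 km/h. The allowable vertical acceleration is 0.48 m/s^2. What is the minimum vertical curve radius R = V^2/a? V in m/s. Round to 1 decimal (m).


Convert speed: V = 175 / 3.6 = 48.6111 m/s
V^2 = 2363.0401 m^2/s^2
R_v = 2363.0401 / 0.48
R_v = 4923.0 m

4923.0


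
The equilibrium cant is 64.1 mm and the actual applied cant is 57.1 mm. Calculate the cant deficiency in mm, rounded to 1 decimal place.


Cant deficiency = equilibrium cant - actual cant
CD = 64.1 - 57.1
CD = 7.0 mm

7.0


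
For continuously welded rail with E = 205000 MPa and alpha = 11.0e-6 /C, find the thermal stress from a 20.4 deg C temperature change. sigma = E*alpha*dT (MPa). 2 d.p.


sigma = E * alpha * dT
sigma = 205000 * 11.0e-6 * 20.4
sigma = 2.255 * 20.4
sigma = 46.00 MPa

46.00


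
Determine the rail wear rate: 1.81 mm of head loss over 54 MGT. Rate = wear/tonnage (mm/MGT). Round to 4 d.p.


Wear rate = total wear / cumulative tonnage
Rate = 1.81 / 54
Rate = 0.0335 mm/MGT

0.0335


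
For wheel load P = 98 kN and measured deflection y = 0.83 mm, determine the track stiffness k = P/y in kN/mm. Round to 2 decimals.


Track stiffness k = P / y
k = 98 / 0.83
k = 118.07 kN/mm

118.07


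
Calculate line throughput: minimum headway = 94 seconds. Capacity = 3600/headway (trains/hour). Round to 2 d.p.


Capacity = 3600 / headway
Capacity = 3600 / 94
Capacity = 38.30 trains/hour

38.30


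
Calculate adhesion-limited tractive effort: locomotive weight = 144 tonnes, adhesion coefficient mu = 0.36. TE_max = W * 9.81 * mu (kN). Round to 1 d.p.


TE_max = W * g * mu
TE_max = 144 * 9.81 * 0.36
TE_max = 1412.64 * 0.36
TE_max = 508.6 kN

508.6


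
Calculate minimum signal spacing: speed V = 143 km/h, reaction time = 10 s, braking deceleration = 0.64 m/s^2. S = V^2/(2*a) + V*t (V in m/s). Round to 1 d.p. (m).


V = 143 / 3.6 = 39.7222 m/s
Braking distance = 39.7222^2 / (2*0.64) = 1232.6992 m
Sighting distance = 39.7222 * 10 = 397.2222 m
S = 1232.6992 + 397.2222 = 1629.9 m

1629.9


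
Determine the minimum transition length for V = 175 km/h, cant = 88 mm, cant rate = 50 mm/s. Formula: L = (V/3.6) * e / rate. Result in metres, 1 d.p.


Convert speed: V = 175 / 3.6 = 48.6111 m/s
L = 48.6111 * 88 / 50
L = 4277.7778 / 50
L = 85.6 m

85.6


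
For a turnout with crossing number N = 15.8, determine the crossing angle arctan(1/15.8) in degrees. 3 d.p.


1/N = 1/15.8 = 0.063291
angle = arctan(0.063291) = 0.063207 rad
angle = 0.063207 * 180/pi = 3.621 degrees

3.621


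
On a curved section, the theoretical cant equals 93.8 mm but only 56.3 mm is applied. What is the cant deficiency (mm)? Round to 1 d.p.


Cant deficiency = equilibrium cant - actual cant
CD = 93.8 - 56.3
CD = 37.5 mm

37.5


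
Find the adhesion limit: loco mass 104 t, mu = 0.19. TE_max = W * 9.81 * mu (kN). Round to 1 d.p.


TE_max = W * g * mu
TE_max = 104 * 9.81 * 0.19
TE_max = 1020.24 * 0.19
TE_max = 193.8 kN

193.8


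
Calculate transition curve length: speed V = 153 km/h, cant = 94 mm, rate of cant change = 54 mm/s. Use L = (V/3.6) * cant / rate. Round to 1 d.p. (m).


Convert speed: V = 153 / 3.6 = 42.5 m/s
L = 42.5 * 94 / 54
L = 3995.0 / 54
L = 74.0 m

74.0


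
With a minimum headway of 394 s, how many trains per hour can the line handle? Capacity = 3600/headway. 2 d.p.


Capacity = 3600 / headway
Capacity = 3600 / 394
Capacity = 9.14 trains/hour

9.14


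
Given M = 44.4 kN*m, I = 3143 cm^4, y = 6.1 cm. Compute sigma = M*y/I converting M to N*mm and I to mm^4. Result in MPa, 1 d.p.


Convert units:
M = 44.4 kN*m = 44400000 N*mm
y = 6.1 cm = 61 mm
I = 3143 cm^4 = 31430000 mm^4
sigma = 44400000 * 61 / 31430000
sigma = 86.2 MPa

86.2


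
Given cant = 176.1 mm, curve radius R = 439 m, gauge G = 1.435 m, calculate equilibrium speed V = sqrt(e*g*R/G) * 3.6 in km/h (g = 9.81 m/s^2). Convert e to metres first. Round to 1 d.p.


Convert cant: e = 176.1 mm = 0.1761 m
V_ms = sqrt(0.1761 * 9.81 * 439 / 1.435)
V_ms = sqrt(528.495121) = 22.989 m/s
V = 22.989 * 3.6 = 82.8 km/h

82.8


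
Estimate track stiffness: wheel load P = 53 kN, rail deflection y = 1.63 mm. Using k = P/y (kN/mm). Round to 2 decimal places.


Track stiffness k = P / y
k = 53 / 1.63
k = 32.52 kN/mm

32.52


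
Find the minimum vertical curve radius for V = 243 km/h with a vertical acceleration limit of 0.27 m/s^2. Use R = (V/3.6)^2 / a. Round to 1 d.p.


Convert speed: V = 243 / 3.6 = 67.5 m/s
V^2 = 4556.25 m^2/s^2
R_v = 4556.25 / 0.27
R_v = 16875.0 m

16875.0


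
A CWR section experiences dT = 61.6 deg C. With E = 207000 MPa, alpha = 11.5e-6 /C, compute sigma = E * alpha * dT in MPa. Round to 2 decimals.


sigma = E * alpha * dT
sigma = 207000 * 11.5e-6 * 61.6
sigma = 2.3805 * 61.6
sigma = 146.64 MPa

146.64


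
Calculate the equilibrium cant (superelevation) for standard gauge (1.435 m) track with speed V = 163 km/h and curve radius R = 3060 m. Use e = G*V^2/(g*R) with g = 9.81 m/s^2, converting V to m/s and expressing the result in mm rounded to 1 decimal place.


Convert speed: V = 163 / 3.6 = 45.2778 m/s
Apply formula: e = 1.435 * 45.2778^2 / (9.81 * 3060)
e = 1.435 * 2050.0772 / 30018.6
e = 0.098001 m = 98.0 mm

98.0


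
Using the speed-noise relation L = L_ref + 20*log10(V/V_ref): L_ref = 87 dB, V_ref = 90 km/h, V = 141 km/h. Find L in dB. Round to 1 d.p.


V/V_ref = 141 / 90 = 1.566667
log10(1.566667) = 0.194977
20 * 0.194977 = 3.8995
L = 87 + 3.8995 = 90.9 dB

90.9


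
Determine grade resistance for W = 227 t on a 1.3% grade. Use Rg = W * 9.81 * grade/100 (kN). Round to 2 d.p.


Rg = W * 9.81 * grade / 100
Rg = 227 * 9.81 * 1.3 / 100
Rg = 2226.87 * 0.013
Rg = 28.95 kN

28.95


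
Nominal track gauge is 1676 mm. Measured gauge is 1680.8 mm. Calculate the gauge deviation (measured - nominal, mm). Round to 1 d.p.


Deviation = measured - nominal
Deviation = 1680.8 - 1676
Deviation = 4.8 mm

4.8


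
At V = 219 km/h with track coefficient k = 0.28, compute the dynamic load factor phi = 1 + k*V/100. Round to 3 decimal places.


phi = 1 + k * V / 100
phi = 1 + 0.28 * 219 / 100
phi = 1 + 0.6132
phi = 1.613

1.613


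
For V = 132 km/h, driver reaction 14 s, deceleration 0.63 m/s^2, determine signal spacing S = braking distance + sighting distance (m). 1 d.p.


V = 132 / 3.6 = 36.6667 m/s
Braking distance = 36.6667^2 / (2*0.63) = 1067.0194 m
Sighting distance = 36.6667 * 14 = 513.3333 m
S = 1067.0194 + 513.3333 = 1580.4 m

1580.4


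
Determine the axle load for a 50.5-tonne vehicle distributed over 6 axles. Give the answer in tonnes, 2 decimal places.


Load per axle = total weight / number of axles
Load = 50.5 / 6
Load = 8.42 tonnes

8.42


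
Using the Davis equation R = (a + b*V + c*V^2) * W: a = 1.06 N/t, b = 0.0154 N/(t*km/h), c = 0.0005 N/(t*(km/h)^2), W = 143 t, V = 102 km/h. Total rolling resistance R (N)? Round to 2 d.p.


b*V = 0.0154 * 102 = 1.5708
c*V^2 = 0.0005 * 10404 = 5.202
R_per_t = 1.06 + 1.5708 + 5.202 = 7.8328 N/t
R_total = 7.8328 * 143 = 1120.09 N

1120.09


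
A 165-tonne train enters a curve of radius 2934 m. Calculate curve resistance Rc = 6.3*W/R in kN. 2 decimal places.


Rc = 6.3 * W / R
Rc = 6.3 * 165 / 2934
Rc = 1039.5 / 2934
Rc = 0.35 kN

0.35


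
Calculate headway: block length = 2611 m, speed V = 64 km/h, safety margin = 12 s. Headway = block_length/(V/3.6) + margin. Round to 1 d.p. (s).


V = 64 / 3.6 = 17.7778 m/s
Block traversal time = 2611 / 17.7778 = 146.8688 s
Headway = 146.8688 + 12
Headway = 158.9 s

158.9


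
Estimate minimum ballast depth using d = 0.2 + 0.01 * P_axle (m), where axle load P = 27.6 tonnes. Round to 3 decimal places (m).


d = 0.2 + 0.01 * 27.6
d = 0.2 + 0.276
d = 0.476 m

0.476


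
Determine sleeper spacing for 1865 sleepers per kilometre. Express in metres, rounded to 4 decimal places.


Spacing = 1000 m / number of sleepers
Spacing = 1000 / 1865
Spacing = 0.5362 m

0.5362


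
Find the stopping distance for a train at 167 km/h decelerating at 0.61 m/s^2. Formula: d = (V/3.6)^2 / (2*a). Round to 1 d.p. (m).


Convert speed: V = 167 / 3.6 = 46.3889 m/s
V^2 = 2151.929
d = 2151.929 / (2 * 0.61)
d = 2151.929 / 1.22
d = 1763.9 m

1763.9


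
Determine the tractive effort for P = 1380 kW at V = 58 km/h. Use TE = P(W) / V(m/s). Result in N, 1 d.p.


Convert: P = 1380 kW = 1380000 W
V = 58 / 3.6 = 16.1111 m/s
TE = 1380000 / 16.1111
TE = 85655.2 N

85655.2


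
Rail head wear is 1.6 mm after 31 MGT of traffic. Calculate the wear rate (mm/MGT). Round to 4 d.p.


Wear rate = total wear / cumulative tonnage
Rate = 1.6 / 31
Rate = 0.0516 mm/MGT

0.0516


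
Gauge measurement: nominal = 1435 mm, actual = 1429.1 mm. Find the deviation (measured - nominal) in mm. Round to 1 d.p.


Deviation = measured - nominal
Deviation = 1429.1 - 1435
Deviation = -5.9 mm

-5.9


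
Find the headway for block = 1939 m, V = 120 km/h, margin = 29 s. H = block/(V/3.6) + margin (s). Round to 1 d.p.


V = 120 / 3.6 = 33.3333 m/s
Block traversal time = 1939 / 33.3333 = 58.17 s
Headway = 58.17 + 29
Headway = 87.2 s

87.2


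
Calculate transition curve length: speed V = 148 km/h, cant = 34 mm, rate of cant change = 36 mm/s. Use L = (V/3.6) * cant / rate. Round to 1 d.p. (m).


Convert speed: V = 148 / 3.6 = 41.1111 m/s
L = 41.1111 * 34 / 36
L = 1397.7778 / 36
L = 38.8 m

38.8


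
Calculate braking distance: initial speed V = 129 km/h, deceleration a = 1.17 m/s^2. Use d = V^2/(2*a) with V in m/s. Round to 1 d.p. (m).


Convert speed: V = 129 / 3.6 = 35.8333 m/s
V^2 = 1284.0278
d = 1284.0278 / (2 * 1.17)
d = 1284.0278 / 2.34
d = 548.7 m

548.7


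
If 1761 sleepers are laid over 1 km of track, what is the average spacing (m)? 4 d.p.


Spacing = 1000 m / number of sleepers
Spacing = 1000 / 1761
Spacing = 0.5679 m

0.5679


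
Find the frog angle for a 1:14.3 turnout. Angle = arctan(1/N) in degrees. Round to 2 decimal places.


1/N = 1/14.3 = 0.06993
angle = arctan(0.06993) = 0.069816 rad
angle = 0.069816 * 180/pi = 4.00 degrees

4.00


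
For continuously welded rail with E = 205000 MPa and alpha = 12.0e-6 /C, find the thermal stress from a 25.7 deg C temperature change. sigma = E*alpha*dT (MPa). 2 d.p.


sigma = E * alpha * dT
sigma = 205000 * 12.0e-6 * 25.7
sigma = 2.46 * 25.7
sigma = 63.22 MPa

63.22


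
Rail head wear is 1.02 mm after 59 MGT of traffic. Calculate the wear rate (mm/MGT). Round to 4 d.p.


Wear rate = total wear / cumulative tonnage
Rate = 1.02 / 59
Rate = 0.0173 mm/MGT

0.0173


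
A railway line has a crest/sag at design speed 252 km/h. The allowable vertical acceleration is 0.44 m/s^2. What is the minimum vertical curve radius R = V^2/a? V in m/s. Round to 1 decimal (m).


Convert speed: V = 252 / 3.6 = 70.0 m/s
V^2 = 4900.0 m^2/s^2
R_v = 4900.0 / 0.44
R_v = 11136.4 m

11136.4


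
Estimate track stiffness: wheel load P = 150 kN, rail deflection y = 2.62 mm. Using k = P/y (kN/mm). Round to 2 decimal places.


Track stiffness k = P / y
k = 150 / 2.62
k = 57.25 kN/mm

57.25


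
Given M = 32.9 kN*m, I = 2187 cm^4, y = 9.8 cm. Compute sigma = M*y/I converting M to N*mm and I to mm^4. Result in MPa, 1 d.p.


Convert units:
M = 32.9 kN*m = 32900000 N*mm
y = 9.8 cm = 98 mm
I = 2187 cm^4 = 21870000 mm^4
sigma = 32900000 * 98 / 21870000
sigma = 147.4 MPa

147.4


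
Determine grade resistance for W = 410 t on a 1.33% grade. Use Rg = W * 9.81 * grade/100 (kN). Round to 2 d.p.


Rg = W * 9.81 * grade / 100
Rg = 410 * 9.81 * 1.33 / 100
Rg = 4022.1 * 0.0133
Rg = 53.49 kN

53.49


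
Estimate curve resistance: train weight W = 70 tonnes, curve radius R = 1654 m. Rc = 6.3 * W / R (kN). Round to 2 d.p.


Rc = 6.3 * W / R
Rc = 6.3 * 70 / 1654
Rc = 441.0 / 1654
Rc = 0.27 kN

0.27


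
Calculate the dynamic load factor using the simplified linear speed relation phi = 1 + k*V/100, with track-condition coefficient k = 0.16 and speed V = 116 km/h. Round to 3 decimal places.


phi = 1 + k * V / 100
phi = 1 + 0.16 * 116 / 100
phi = 1 + 0.1856
phi = 1.186

1.186


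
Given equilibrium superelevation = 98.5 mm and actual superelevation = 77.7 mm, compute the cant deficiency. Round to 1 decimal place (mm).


Cant deficiency = equilibrium cant - actual cant
CD = 98.5 - 77.7
CD = 20.8 mm

20.8


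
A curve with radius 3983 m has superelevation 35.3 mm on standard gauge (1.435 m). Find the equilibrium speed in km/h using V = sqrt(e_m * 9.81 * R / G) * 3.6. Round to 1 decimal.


Convert cant: e = 35.3 mm = 0.0353 m
V_ms = sqrt(0.0353 * 9.81 * 3983 / 1.435)
V_ms = sqrt(961.174229) = 31.0028 m/s
V = 31.0028 * 3.6 = 111.6 km/h

111.6


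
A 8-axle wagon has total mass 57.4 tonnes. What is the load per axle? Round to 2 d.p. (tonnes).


Load per axle = total weight / number of axles
Load = 57.4 / 8
Load = 7.18 tonnes

7.18


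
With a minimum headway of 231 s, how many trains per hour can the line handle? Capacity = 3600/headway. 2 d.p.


Capacity = 3600 / headway
Capacity = 3600 / 231
Capacity = 15.58 trains/hour

15.58


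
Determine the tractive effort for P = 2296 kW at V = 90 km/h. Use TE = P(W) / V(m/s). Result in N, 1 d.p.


Convert: P = 2296 kW = 2296000 W
V = 90 / 3.6 = 25.0 m/s
TE = 2296000 / 25.0
TE = 91840.0 N

91840.0


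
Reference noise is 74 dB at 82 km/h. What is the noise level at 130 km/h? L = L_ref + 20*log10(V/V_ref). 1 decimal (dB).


V/V_ref = 130 / 82 = 1.585366
log10(1.585366) = 0.200129
20 * 0.200129 = 4.0026
L = 74 + 4.0026 = 78.0 dB

78.0


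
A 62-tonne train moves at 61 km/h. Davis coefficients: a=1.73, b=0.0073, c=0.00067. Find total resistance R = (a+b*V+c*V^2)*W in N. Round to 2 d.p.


b*V = 0.0073 * 61 = 0.4453
c*V^2 = 0.00067 * 3721 = 2.49307
R_per_t = 1.73 + 0.4453 + 2.49307 = 4.66837 N/t
R_total = 4.66837 * 62 = 289.44 N

289.44


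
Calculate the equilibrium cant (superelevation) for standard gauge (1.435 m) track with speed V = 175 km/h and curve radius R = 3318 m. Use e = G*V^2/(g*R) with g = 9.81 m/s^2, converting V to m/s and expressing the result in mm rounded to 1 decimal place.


Convert speed: V = 175 / 3.6 = 48.6111 m/s
Apply formula: e = 1.435 * 48.6111^2 / (9.81 * 3318)
e = 1.435 * 2363.0401 / 32549.58
e = 0.104178 m = 104.2 mm

104.2


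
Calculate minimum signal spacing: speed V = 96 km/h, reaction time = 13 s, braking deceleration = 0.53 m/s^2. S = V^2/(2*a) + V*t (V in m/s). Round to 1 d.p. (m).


V = 96 / 3.6 = 26.6667 m/s
Braking distance = 26.6667^2 / (2*0.53) = 670.8595 m
Sighting distance = 26.6667 * 13 = 346.6667 m
S = 670.8595 + 346.6667 = 1017.5 m

1017.5


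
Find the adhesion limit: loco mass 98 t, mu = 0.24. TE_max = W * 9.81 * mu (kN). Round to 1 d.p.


TE_max = W * g * mu
TE_max = 98 * 9.81 * 0.24
TE_max = 961.38 * 0.24
TE_max = 230.7 kN

230.7


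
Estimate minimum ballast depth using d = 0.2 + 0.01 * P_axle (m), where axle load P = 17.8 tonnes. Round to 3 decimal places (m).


d = 0.2 + 0.01 * 17.8
d = 0.2 + 0.178
d = 0.378 m

0.378


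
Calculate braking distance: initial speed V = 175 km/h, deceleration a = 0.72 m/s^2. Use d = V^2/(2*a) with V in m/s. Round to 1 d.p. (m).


Convert speed: V = 175 / 3.6 = 48.6111 m/s
V^2 = 2363.0401
d = 2363.0401 / (2 * 0.72)
d = 2363.0401 / 1.44
d = 1641.0 m

1641.0


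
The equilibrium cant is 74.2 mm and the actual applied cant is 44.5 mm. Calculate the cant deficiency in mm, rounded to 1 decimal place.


Cant deficiency = equilibrium cant - actual cant
CD = 74.2 - 44.5
CD = 29.7 mm

29.7


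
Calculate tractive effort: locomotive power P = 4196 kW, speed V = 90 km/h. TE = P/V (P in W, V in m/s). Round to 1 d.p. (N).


Convert: P = 4196 kW = 4196000 W
V = 90 / 3.6 = 25.0 m/s
TE = 4196000 / 25.0
TE = 167840.0 N

167840.0


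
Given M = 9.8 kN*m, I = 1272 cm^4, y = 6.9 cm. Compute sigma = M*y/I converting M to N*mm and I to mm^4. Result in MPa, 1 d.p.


Convert units:
M = 9.8 kN*m = 9800000 N*mm
y = 6.9 cm = 69 mm
I = 1272 cm^4 = 12720000 mm^4
sigma = 9800000 * 69 / 12720000
sigma = 53.2 MPa

53.2


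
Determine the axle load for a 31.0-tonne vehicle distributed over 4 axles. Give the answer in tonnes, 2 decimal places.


Load per axle = total weight / number of axles
Load = 31.0 / 4
Load = 7.75 tonnes

7.75


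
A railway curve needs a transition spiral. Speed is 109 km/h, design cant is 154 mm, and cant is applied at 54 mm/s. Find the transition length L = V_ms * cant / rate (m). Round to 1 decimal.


Convert speed: V = 109 / 3.6 = 30.2778 m/s
L = 30.2778 * 154 / 54
L = 4662.7778 / 54
L = 86.3 m

86.3


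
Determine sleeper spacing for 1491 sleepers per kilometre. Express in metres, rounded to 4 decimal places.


Spacing = 1000 m / number of sleepers
Spacing = 1000 / 1491
Spacing = 0.6707 m

0.6707


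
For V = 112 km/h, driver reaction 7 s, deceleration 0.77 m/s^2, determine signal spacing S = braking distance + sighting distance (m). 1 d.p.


V = 112 / 3.6 = 31.1111 m/s
Braking distance = 31.1111^2 / (2*0.77) = 628.5073 m
Sighting distance = 31.1111 * 7 = 217.7778 m
S = 628.5073 + 217.7778 = 846.3 m

846.3


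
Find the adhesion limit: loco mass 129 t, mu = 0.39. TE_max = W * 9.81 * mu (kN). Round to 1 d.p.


TE_max = W * g * mu
TE_max = 129 * 9.81 * 0.39
TE_max = 1265.49 * 0.39
TE_max = 493.5 kN

493.5


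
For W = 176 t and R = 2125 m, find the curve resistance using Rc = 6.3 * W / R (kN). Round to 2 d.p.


Rc = 6.3 * W / R
Rc = 6.3 * 176 / 2125
Rc = 1108.8 / 2125
Rc = 0.52 kN

0.52


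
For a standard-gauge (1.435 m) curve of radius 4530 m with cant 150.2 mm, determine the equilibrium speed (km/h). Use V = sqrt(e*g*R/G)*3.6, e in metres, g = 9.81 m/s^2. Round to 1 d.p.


Convert cant: e = 150.2 mm = 0.1502 m
V_ms = sqrt(0.1502 * 9.81 * 4530 / 1.435)
V_ms = sqrt(4651.416627) = 68.2013 m/s
V = 68.2013 * 3.6 = 245.5 km/h

245.5


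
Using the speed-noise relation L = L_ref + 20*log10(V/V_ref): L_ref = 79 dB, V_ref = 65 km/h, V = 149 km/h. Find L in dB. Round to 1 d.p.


V/V_ref = 149 / 65 = 2.292308
log10(2.292308) = 0.360273
20 * 0.360273 = 7.2055
L = 79 + 7.2055 = 86.2 dB

86.2


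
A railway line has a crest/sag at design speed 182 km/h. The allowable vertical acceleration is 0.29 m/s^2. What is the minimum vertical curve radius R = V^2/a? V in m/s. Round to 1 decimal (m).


Convert speed: V = 182 / 3.6 = 50.5556 m/s
V^2 = 2555.8642 m^2/s^2
R_v = 2555.8642 / 0.29
R_v = 8813.3 m

8813.3


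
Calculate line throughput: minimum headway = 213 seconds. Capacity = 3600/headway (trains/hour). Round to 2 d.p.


Capacity = 3600 / headway
Capacity = 3600 / 213
Capacity = 16.90 trains/hour

16.90


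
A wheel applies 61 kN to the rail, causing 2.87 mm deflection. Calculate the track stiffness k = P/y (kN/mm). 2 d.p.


Track stiffness k = P / y
k = 61 / 2.87
k = 21.25 kN/mm

21.25


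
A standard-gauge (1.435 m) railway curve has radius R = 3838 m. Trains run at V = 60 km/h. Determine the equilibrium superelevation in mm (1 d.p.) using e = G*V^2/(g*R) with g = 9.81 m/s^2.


Convert speed: V = 60 / 3.6 = 16.6667 m/s
Apply formula: e = 1.435 * 16.6667^2 / (9.81 * 3838)
e = 1.435 * 277.7778 / 37650.78
e = 0.010587 m = 10.6 mm

10.6


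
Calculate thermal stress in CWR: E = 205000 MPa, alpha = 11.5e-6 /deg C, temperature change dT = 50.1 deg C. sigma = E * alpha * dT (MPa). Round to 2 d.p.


sigma = E * alpha * dT
sigma = 205000 * 11.5e-6 * 50.1
sigma = 2.3575 * 50.1
sigma = 118.11 MPa

118.11


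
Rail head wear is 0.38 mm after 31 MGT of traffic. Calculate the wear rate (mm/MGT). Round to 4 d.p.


Wear rate = total wear / cumulative tonnage
Rate = 0.38 / 31
Rate = 0.0123 mm/MGT

0.0123


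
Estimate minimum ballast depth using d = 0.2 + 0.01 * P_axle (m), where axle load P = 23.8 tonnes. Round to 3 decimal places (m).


d = 0.2 + 0.01 * 23.8
d = 0.2 + 0.238
d = 0.438 m

0.438


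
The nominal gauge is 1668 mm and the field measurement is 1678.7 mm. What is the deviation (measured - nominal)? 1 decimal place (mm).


Deviation = measured - nominal
Deviation = 1678.7 - 1668
Deviation = 10.7 mm

10.7


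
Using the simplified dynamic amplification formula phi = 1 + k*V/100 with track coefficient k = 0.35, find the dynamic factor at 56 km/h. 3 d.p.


phi = 1 + k * V / 100
phi = 1 + 0.35 * 56 / 100
phi = 1 + 0.196
phi = 1.196

1.196


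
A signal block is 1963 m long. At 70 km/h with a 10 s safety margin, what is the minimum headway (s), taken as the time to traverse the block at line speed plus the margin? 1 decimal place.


V = 70 / 3.6 = 19.4444 m/s
Block traversal time = 1963 / 19.4444 = 100.9543 s
Headway = 100.9543 + 10
Headway = 111.0 s

111.0


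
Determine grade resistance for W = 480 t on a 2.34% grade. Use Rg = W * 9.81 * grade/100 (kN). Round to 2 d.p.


Rg = W * 9.81 * grade / 100
Rg = 480 * 9.81 * 2.34 / 100
Rg = 4708.8 * 0.0234
Rg = 110.19 kN

110.19


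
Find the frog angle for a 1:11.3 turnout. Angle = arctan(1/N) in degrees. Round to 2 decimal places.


1/N = 1/11.3 = 0.088496
angle = arctan(0.088496) = 0.088266 rad
angle = 0.088266 * 180/pi = 5.06 degrees

5.06


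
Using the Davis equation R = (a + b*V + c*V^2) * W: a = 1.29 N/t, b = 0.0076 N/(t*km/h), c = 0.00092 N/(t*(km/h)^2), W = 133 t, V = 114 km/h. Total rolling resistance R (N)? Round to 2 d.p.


b*V = 0.0076 * 114 = 0.8664
c*V^2 = 0.00092 * 12996 = 11.95632
R_per_t = 1.29 + 0.8664 + 11.95632 = 14.11272 N/t
R_total = 14.11272 * 133 = 1876.99 N

1876.99


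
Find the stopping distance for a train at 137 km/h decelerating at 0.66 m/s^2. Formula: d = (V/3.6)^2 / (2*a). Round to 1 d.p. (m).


Convert speed: V = 137 / 3.6 = 38.0556 m/s
V^2 = 1448.2253
d = 1448.2253 / (2 * 0.66)
d = 1448.2253 / 1.32
d = 1097.1 m

1097.1


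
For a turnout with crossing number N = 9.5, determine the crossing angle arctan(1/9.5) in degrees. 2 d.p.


1/N = 1/9.5 = 0.105263
angle = arctan(0.105263) = 0.104877 rad
angle = 0.104877 * 180/pi = 6.01 degrees

6.01


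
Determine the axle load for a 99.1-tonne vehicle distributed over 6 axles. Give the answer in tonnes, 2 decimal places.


Load per axle = total weight / number of axles
Load = 99.1 / 6
Load = 16.52 tonnes

16.52


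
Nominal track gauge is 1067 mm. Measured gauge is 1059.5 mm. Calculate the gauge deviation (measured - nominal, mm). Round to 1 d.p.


Deviation = measured - nominal
Deviation = 1059.5 - 1067
Deviation = -7.5 mm

-7.5


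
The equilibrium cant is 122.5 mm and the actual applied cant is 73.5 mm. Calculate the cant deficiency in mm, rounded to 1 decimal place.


Cant deficiency = equilibrium cant - actual cant
CD = 122.5 - 73.5
CD = 49.0 mm

49.0
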